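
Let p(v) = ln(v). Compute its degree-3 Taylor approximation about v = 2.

p(2) = ln(2)
p′(2) = 1/2
p′′(2) = -1/4
p′′′(2) = 1/4
The Taylor polynomial is Σ p^(k)(2)/k! · (v - 2)^k.

(v - 2)^3/24 - (v - 2)^2/8 + (v - 2)/2 + ln(2)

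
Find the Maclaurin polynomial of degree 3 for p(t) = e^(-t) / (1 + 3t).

Take the Cauchy product of the two expansions.
p(0) = 1
p′(0) = -4
p′′(0) = 25
p′′′(0) = -226
Then c_k = p^(k)(0)/k! gives each Taylor coefficient.

-113*t^3/3 + 25*t^2/2 - 4*t + 1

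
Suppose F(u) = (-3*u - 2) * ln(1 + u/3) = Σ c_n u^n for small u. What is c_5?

Shift and add copies of the series according to the polynomial's terms.
F(0) = 0
F′(0) = -2/3
F′′(0) = -16/9
F′′′(0) = 23/27
F^(4)(0) = -20/27
F^(5)(0) = 74/81
So c_5 = F^(5)(0)/5! = 37/4860.

37/4860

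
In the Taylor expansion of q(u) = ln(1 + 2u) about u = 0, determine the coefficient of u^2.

q(0) = 0
q′(0) = 2
q′′(0) = -4

-2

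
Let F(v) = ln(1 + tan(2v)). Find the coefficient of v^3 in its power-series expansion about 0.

Plug the Maclaurin series of the inner function into that of the outer and collect terms.
[v^0] = 0;  [v^1] = 2;  [v^2] = -2;  [v^3] = 16/3.

16/3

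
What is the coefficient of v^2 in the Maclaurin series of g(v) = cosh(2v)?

2

g(0) = 1
g′(0) = 0
g′′(0) = 4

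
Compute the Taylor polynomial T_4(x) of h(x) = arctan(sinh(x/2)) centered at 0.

-x^3/48 + x/2

Plug the Maclaurin series of the inner function into that of the outer and collect terms.
h(0) = 0
h′(0) = 1/2
h′′(0) = 0
h′′′(0) = -1/8
h^(4)(0) = 0
The Taylor polynomial is Σ h^(k)(0)/k! · x^k.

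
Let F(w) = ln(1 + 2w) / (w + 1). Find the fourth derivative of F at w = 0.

Use 1/(1 - r) = Σ r^k on the denominator, then take the Cauchy product.
The coefficient of w^4 in the expansion is -32/3, so F^(4)(0) = 4! * (-32/3) = -256.

-256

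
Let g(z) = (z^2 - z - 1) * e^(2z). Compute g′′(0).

Multiply each power in the prefactor through the base expansion.
The coefficient of z^2 in the expansion is -3, so g′′(0) = 2! * (-3) = -6.

-6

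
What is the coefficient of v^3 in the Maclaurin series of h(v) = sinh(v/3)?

1/162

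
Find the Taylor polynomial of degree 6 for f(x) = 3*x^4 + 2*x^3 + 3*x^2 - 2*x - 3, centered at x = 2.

Use the known series and substitute for the argument.

3*(x - 2)^4 + 26*(x - 2)^3 + 87*(x - 2)^2 + 130*(x - 2) + 69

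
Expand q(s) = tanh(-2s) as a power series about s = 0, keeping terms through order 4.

q(0) = 0
q′(0) = -2
q′′(0) = 0
q′′′(0) = 16
q^(4)(0) = 0
Then c_k = q^(k)(0)/k! gives each Taylor coefficient.

8*s^3/3 - 2*s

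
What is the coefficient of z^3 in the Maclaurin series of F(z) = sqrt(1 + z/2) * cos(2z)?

Take the Cauchy product of the two expansions.
F(0) = 1
F′(0) = 1/4
F′′(0) = -65/16
F′′′(0) = -189/64

-63/128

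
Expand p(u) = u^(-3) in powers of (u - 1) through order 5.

-21*(u - 1)^5 + 15*(u - 1)^4 - 10*(u - 1)^3 + 6*(u - 1)^2 - 3*(u - 1) + 1

p(1) = 1
p′(1) = -3
p′′(1) = 12
p′′′(1) = -60
p^(4)(1) = 360
p^(5)(1) = -2520
Then c_k = p^(k)(1)/k! gives each Taylor coefficient.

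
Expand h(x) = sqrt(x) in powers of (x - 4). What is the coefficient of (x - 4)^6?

h(4) = 2
h′(4) = 1/4
h′′(4) = -1/32
h′′′(4) = 3/256
h^(4)(4) = -15/2048
h^(5)(4) = 105/16384
h^(6)(4) = -945/131072
So c_6 = h^(6)(4)/6! = -21/2097152.

-21/2097152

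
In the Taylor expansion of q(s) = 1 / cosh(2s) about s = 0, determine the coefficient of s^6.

-244/45

Divide the numerator series by the denominator series (power-series long division).
q(0) = 1
q′(0) = 0
q′′(0) = -4
q′′′(0) = 0
q^(4)(0) = 80
q^(5)(0) = 0
q^(6)(0) = -3904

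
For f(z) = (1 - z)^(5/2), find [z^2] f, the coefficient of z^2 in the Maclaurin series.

15/8

f(0) = 1
f′(0) = -5/2
f′′(0) = 15/4
The Taylor polynomial is Σ f^(k)(0)/k! · z^k.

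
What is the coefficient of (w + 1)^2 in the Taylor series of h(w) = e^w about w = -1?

e^(-1)/2

Apply the Taylor formula c_k = f^(k)(a)/k!.
[(w + 1)^0] = e^(-1);  [(w + 1)^1] = e^(-1);  [(w + 1)^2] = e^(-1)/2.
So c_2 = h′′(-1)/2! = e^(-1)/2.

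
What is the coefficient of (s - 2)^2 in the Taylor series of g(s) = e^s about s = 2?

Compute the successive derivatives at the expansion point and divide by k!.

e^(2)/2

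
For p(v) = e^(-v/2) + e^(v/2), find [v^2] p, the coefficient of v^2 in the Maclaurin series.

1/4

Add the two expansions coefficient-wise.
p(0) = 2
p′(0) = 0
p′′(0) = 1/2
So c_2 = p′′(0)/2! = 1/4.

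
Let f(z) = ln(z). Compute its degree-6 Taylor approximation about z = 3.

-(z - 3)^6/4374 + (z - 3)^5/1215 - (z - 3)^4/324 + (z - 3)^3/81 - (z - 3)^2/18 + (z - 3)/3 + ln(3)

Differentiate repeatedly and evaluate at the center.
f(3) = ln(3)
f′(3) = 1/3
f′′(3) = -1/9
f′′′(3) = 2/27
f^(4)(3) = -2/27
f^(5)(3) = 8/81
f^(6)(3) = -40/243
Then c_k = f^(k)(3)/k! gives each Taylor coefficient.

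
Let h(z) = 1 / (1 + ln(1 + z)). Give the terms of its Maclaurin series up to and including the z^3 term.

Expand as Σ (-1)^k u^k with u equal to the inner function's series.
h(0) = 1
h′(0) = -1
h′′(0) = 3
h′′′(0) = -14

-7*z^3/3 + 3*z^2/2 - z + 1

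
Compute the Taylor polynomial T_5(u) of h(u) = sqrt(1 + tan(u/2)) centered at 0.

Substitute the inner expansion into the outer series and collect powers.
[u^0] = 1;  [u^1] = 1/4;  [u^2] = -1/32;  [u^3] = 11/384;  [u^4] = -47/6144;  [u^5] = 601/122880.

601*u^5/122880 - 47*u^4/6144 + 11*u^3/384 - u^2/32 + u/4 + 1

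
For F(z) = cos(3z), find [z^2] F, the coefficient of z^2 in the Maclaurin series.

Use the known series and substitute for the argument.
F(0) = 1
F′(0) = 0
F′′(0) = -9
Dividing each by k! gives the coefficients c_0, ..., c_2.

-9/2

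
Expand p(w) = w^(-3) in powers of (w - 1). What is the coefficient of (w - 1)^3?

-10

p(1) = 1
p′(1) = -3
p′′(1) = 12
p′′′(1) = -60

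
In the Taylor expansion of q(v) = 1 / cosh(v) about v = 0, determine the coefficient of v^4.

Divide the numerator series by the denominator series (power-series long division).
q(0) = 1
q′(0) = 0
q′′(0) = -1
q′′′(0) = 0
q^(4)(0) = 5
Dividing each by k! gives the coefficients c_0, ..., c_4.

5/24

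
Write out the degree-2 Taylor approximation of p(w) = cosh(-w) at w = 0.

w^2/2 + 1

p(0) = 1
p′(0) = 0
p′′(0) = 1
Then c_k = p^(k)(0)/k! gives each Taylor coefficient.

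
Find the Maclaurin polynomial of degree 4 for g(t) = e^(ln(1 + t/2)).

Substitute the inner expansion into the outer series and collect powers.

t/2 + 1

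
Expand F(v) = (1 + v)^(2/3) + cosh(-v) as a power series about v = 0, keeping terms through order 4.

Combine the two series term by term.
[v^0] = 2;  [v^1] = 2/3;  [v^2] = 7/18;  [v^3] = 4/81;  [v^4] = 25/1944.

25*v^4/1944 + 4*v^3/81 + 7*v^2/18 + 2*v/3 + 2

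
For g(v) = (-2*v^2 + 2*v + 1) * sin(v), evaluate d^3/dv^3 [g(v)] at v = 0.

Shift and add copies of the series according to the polynomial's terms.
The coefficient of v^3 in the expansion is -13/6, so g′′′(0) = 3! * (-13/6) = -13.

-13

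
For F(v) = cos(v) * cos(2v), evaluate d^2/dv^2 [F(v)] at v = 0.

Multiply the two series term by term and collect like powers.
The coefficient of v^2 in the expansion is -5/2, so F′′(0) = 2! * (-5/2) = -5.

-5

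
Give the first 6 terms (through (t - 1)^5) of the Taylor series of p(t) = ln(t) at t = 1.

(t - 1)^5/5 - (t - 1)^4/4 + (t - 1)^3/3 - (t - 1)^2/2 + (t - 1)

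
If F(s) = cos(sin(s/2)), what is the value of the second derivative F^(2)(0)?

Let u equal the inner series; expand the outer function in u and truncate.
From the series, [s^2] F = -1/8; multiply by 2! = 2 to get -1/4.

-1/4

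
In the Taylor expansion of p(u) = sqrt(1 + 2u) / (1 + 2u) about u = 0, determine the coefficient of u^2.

3/2

Expand each factor separately, then convolve coefficients.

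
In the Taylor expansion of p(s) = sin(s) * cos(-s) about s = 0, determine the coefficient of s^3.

-2/3

Expand each factor separately, then convolve coefficients.
p(0) = 0
p′(0) = 1
p′′(0) = 0
p′′′(0) = -4
The Taylor polynomial is Σ p^(k)(0)/k! · s^k.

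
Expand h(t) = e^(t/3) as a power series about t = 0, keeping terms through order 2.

t^2/18 + t/3 + 1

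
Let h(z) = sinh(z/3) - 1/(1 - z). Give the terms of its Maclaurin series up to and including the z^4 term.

Combine the two series term by term.
h(0) = -1
h′(0) = -2/3
h′′(0) = -2
h′′′(0) = -161/27
h^(4)(0) = -24
Then c_k = h^(k)(0)/k! gives each Taylor coefficient.

-z^4 - 161*z^3/162 - z^2 - 2*z/3 - 1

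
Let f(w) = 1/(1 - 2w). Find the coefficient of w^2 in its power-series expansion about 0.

f(0) = 1
f′(0) = 2
f′′(0) = 8
So c_2 = f′′(0)/2! = 4.

4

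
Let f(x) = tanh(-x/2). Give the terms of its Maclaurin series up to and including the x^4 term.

Apply the Taylor formula c_k = f^(k)(a)/k!.
f(0) = 0
f′(0) = -1/2
f′′(0) = 0
f′′′(0) = 1/4
f^(4)(0) = 0

x^3/24 - x/2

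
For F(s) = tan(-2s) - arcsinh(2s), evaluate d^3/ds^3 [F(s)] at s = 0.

Add the two expansions coefficient-wise.
The coefficient of s^3 in the expansion is -4/3, so F′′′(0) = 3! * (-4/3) = -8.

-8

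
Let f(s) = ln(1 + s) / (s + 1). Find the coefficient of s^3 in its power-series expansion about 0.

Use 1/(1 - r) = Σ r^k on the denominator, then take the Cauchy product.
f(0) = 0
f′(0) = 1
f′′(0) = -3
f′′′(0) = 11

11/6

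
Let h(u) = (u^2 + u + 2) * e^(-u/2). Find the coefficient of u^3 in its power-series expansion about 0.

-5/12

Multiply each power in the prefactor through the base expansion.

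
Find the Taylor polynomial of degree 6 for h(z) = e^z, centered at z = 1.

e*(z - 1)^6/720 + e*(z - 1)^5/120 + e*(z - 1)^4/24 + e*(z - 1)^3/6 + e*(z - 1)^2/2 + e*(z - 1) + e

Compute the successive derivatives at the expansion point and divide by k!.
h(1) = e
h′(1) = e
h′′(1) = e
h′′′(1) = e
h^(4)(1) = e
h^(5)(1) = e
h^(6)(1) = e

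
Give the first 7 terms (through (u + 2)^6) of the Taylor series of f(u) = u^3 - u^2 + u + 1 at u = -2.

(u + 2)^3 - 7*(u + 2)^2 + 17*(u + 2) - 13

[(u + 2)^0] = -13;  [(u + 2)^1] = 17;  [(u + 2)^2] = -7;  [(u + 2)^3] = 1;  [(u + 2)^4] = 0;  [(u + 2)^5] = 0;  [(u + 2)^6] = 0.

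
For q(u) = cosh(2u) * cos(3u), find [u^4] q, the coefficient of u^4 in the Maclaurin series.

Multiply the two series term by term and collect like powers.
q(0) = 1
q′(0) = 0
q′′(0) = -5
q′′′(0) = 0
q^(4)(0) = -119

-119/24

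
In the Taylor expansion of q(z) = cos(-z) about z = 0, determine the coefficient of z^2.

-1/2

Apply the Taylor formula c_k = f^(k)(a)/k!.
[z^0] = 1;  [z^1] = 0;  [z^2] = -1/2.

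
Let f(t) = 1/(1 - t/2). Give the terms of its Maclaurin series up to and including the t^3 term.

f(0) = 1
f′(0) = 1/2
f′′(0) = 1/2
f′′′(0) = 3/4

t^3/8 + t^2/4 + t/2 + 1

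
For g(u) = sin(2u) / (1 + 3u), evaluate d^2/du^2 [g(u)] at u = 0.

Expand each factor separately, then convolve coefficients.
The coefficient of u^2 in the expansion is -6, so g′′(0) = 2! * (-6) = -12.

-12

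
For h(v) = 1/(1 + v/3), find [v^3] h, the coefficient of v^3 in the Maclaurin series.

[v^0] = 1;  [v^1] = -1/3;  [v^2] = 1/9;  [v^3] = -1/27.

-1/27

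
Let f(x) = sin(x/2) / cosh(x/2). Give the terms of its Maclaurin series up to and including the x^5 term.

3*x^5/320 - x^3/12 + x/2

Divide the numerator series by the denominator series (power-series long division).
[x^0] = 0;  [x^1] = 1/2;  [x^2] = 0;  [x^3] = -1/12;  [x^4] = 0;  [x^5] = 3/320.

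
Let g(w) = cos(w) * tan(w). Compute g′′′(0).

Expand each factor separately, then convolve coefficients.
The coefficient of w^3 in the expansion is -1/6, so g′′′(0) = 3! * (-1/6) = -1.

-1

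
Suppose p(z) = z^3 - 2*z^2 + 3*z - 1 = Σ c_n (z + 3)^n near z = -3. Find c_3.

Differentiate repeatedly and evaluate at the center.
[(z + 3)^0] = -55;  [(z + 3)^1] = 42;  [(z + 3)^2] = -11;  [(z + 3)^3] = 1.
So c_3 = p′′′(-3)/3! = 1.

1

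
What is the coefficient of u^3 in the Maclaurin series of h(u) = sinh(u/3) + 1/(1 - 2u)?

Add the two expansions coefficient-wise.
h(0) = 1
h′(0) = 7/3
h′′(0) = 8
h′′′(0) = 1297/27
The Taylor polynomial is Σ h^(k)(0)/k! · u^k.

1297/162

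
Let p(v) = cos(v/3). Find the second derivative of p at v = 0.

-1/9

Use the known series and substitute for the argument.
The coefficient of v^2 in the expansion is -1/18, so p′′(0) = 2! * (-1/18) = -1/9.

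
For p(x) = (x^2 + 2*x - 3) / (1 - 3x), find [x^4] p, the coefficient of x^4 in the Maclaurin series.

-180

Multiply each power in the prefactor through the base expansion.
p(0) = -3
p′(0) = -7
p′′(0) = -40
p′′′(0) = -360
p^(4)(0) = -4320
So c_4 = p^(4)(0)/4! = -180.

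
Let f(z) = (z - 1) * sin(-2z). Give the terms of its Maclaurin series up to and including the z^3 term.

-4*z^3/3 - 2*z^2 + 2*z

Multiply each power in the prefactor through the base expansion.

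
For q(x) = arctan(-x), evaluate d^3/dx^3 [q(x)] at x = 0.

The coefficient of x^3 in the expansion is 1/3, so q′′′(0) = 3! * (1/3) = 2.

2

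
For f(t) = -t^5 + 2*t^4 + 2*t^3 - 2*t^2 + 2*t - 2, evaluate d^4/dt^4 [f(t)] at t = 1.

The coefficient of (t - 1)^4 in the expansion is -3, so f^(4)(1) = 4! * (-3) = -72.

-72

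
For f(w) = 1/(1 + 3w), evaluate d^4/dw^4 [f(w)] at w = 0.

From the series, [w^4] f = 81; multiply by 4! = 24 to get 1944.

1944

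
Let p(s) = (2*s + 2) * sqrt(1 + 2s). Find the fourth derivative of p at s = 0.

Multiply each power in the prefactor through the base expansion.
The coefficient of s^4 in the expansion is -1/4, so p^(4)(0) = 4! * (-1/4) = -6.

-6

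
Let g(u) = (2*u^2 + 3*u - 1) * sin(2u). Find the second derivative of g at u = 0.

Shift and add copies of the series according to the polynomial's terms.
The coefficient of u^2 in the expansion is 6, so g′′(0) = 2! * (6) = 12.

12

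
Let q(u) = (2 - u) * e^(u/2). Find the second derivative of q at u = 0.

-1/2

Distribute the polynomial across the series and collect like powers.
The coefficient of u^2 in the expansion is -1/4, so q′′(0) = 2! * (-1/4) = -1/2.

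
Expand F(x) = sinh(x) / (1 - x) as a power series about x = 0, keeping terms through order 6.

Multiply the two series term by term and collect like powers.

47*x^6/40 + 47*x^5/40 + 7*x^4/6 + 7*x^3/6 + x^2 + x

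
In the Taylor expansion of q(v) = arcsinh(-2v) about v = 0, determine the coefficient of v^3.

Differentiate repeatedly and evaluate at the center.
[v^0] = 0;  [v^1] = -2;  [v^2] = 0;  [v^3] = 4/3.
So c_3 = q′′′(0)/3! = 4/3.

4/3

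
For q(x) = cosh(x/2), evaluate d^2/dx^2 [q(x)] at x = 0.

From the series, [x^2] q = 1/8; multiply by 2! = 2 to get 1/4.

1/4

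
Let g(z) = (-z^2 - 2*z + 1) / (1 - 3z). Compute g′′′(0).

Multiply each power in the prefactor through the base expansion.
The coefficient of z^3 in the expansion is 6, so g′′′(0) = 3! * (6) = 36.

36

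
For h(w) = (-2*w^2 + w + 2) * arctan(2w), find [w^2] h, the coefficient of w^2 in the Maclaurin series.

Distribute the polynomial across the series and collect like powers.

2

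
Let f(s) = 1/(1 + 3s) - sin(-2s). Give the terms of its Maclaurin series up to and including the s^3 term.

Expand each term separately and add.
f(0) = 1
f′(0) = -1
f′′(0) = 18
f′′′(0) = -170
Then c_k = f^(k)(0)/k! gives each Taylor coefficient.

-85*s^3/3 + 9*s^2 - s + 1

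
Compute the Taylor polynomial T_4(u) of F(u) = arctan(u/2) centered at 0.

-u^3/24 + u/2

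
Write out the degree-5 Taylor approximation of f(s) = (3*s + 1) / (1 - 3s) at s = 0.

486*s^5 + 162*s^4 + 54*s^3 + 18*s^2 + 6*s + 1

Distribute the polynomial across the series and collect like powers.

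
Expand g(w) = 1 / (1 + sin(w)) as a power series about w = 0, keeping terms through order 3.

-5*w^3/6 + w^2 - w + 1

Expand as Σ (-1)^k u^k with u equal to the inner function's series.
g(0) = 1
g′(0) = -1
g′′(0) = 2
g′′′(0) = -5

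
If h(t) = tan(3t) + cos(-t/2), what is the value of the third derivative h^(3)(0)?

Combine the two series term by term.
The coefficient of t^3 in the expansion is 9, so h′′′(0) = 3! * (9) = 54.

54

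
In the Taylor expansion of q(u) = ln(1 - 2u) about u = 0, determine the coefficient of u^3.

q(0) = 0
q′(0) = -2
q′′(0) = -4
q′′′(0) = -16
So c_3 = q′′′(0)/3! = -8/3.

-8/3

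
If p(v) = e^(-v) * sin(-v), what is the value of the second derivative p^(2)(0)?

Write out both Maclaurin series and multiply, keeping only the needed powers.
The coefficient of v^2 in the expansion is 1, so p′′(0) = 2! * (1) = 2.

2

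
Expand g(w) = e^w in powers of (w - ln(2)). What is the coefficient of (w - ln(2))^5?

1/60

g(ln(2)) = 2
g′(ln(2)) = 2
g′′(ln(2)) = 2
g′′′(ln(2)) = 2
g^(4)(ln(2)) = 2
g^(5)(ln(2)) = 2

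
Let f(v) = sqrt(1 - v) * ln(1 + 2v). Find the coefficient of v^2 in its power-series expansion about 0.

-3

Write out both Maclaurin series and multiply, keeping only the needed powers.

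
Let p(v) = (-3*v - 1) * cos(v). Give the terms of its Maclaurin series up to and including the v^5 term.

Multiply each power in the prefactor through the base expansion.
[v^0] = -1;  [v^1] = -3;  [v^2] = 1/2;  [v^3] = 3/2;  [v^4] = -1/24;  [v^5] = -1/8.

-v^5/8 - v^4/24 + 3*v^3/2 + v^2/2 - 3*v - 1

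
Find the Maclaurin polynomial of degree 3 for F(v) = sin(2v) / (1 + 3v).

50*v^3/3 - 6*v^2 + 2*v

Take the Cauchy product of the two expansions.
[v^0] = 0;  [v^1] = 2;  [v^2] = -6;  [v^3] = 50/3.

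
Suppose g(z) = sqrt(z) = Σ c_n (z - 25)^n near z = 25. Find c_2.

g(25) = 5
g′(25) = 1/10
g′′(25) = -1/500

-1/1000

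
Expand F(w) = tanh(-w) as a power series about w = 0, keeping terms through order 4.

w^3/3 - w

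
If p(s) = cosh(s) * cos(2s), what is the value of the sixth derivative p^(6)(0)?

Write out both Maclaurin series and multiply, keeping only the needed powers.
The coefficient of s^6 in the expansion is 13/80, so p^(6)(0) = 6! * (13/80) = 117.

117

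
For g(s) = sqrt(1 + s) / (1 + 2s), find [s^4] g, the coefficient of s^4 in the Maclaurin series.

1451/128

Multiply the two series term by term and collect like powers.
g(0) = 1
g′(0) = -3/2
g′′(0) = 23/4
g′′′(0) = -273/8
g^(4)(0) = 4353/16
So c_4 = g^(4)(0)/4! = 1451/128.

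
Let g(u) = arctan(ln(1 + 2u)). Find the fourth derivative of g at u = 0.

Let u equal the inner series; expand the outer function in u and truncate.
The coefficient of u^4 in the expansion is 4, so g^(4)(0) = 4! * (4) = 96.

96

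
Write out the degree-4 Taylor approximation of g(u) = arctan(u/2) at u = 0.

-u^3/24 + u/2

Use the known series and substitute for the argument.
g(0) = 0
g′(0) = 1/2
g′′(0) = 0
g′′′(0) = -1/4
g^(4)(0) = 0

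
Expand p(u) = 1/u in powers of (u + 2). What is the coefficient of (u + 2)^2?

-1/8

[(u + 2)^0] = -1/2;  [(u + 2)^1] = -1/4;  [(u + 2)^2] = -1/8.
So c_2 = p′′(-2)/2! = -1/8.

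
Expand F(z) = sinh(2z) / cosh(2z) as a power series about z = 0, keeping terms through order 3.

Divide the numerator series by the denominator series (power-series long division).
[z^0] = 0;  [z^1] = 2;  [z^2] = 0;  [z^3] = -8/3.

-8*z^3/3 + 2*z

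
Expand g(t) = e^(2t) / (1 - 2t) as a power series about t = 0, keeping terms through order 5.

Multiply the two series term by term and collect like powers.
g(0) = 1
g′(0) = 4
g′′(0) = 20
g′′′(0) = 128
g^(4)(0) = 1040
g^(5)(0) = 10432

1304*t^5/15 + 130*t^4/3 + 64*t^3/3 + 10*t^2 + 4*t + 1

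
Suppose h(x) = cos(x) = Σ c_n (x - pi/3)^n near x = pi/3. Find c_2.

-1/4

h(pi/3) = 1/2
h′(pi/3) = -sqrt(3)/2
h′′(pi/3) = -1/2
Then c_k = h^(k)(pi/3)/k! gives each Taylor coefficient.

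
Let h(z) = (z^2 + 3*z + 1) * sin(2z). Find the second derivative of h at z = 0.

12

Shift and add copies of the series according to the polynomial's terms.
The coefficient of z^2 in the expansion is 6, so h′′(0) = 2! * (6) = 12.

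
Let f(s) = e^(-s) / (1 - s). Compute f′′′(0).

Take the Cauchy product of the two expansions.
The coefficient of s^3 in the expansion is 1/3, so f′′′(0) = 3! * (1/3) = 2.

2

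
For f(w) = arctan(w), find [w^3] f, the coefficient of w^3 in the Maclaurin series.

f(0) = 0
f′(0) = 1
f′′(0) = 0
f′′′(0) = -2

-1/3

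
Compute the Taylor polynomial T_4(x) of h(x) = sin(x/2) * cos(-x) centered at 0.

-13*x^3/48 + x/2

Write out both Maclaurin series and multiply, keeping only the needed powers.
h(0) = 0
h′(0) = 1/2
h′′(0) = 0
h′′′(0) = -13/8
h^(4)(0) = 0
Dividing each by k! gives the coefficients c_0, ..., c_4.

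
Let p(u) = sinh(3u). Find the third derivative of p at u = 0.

Compute the successive derivatives at the expansion point and divide by k!.
From the series, [u^3] p = 9/2; multiply by 3! = 6 to get 27.

27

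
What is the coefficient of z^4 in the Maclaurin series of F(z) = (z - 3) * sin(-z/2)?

Shift and add copies of the series according to the polynomial's terms.
F(0) = 0
F′(0) = 3/2
F′′(0) = -1
F′′′(0) = -3/8
F^(4)(0) = 1/2

1/48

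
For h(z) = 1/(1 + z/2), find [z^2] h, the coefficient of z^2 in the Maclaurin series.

1/4

Differentiate repeatedly and evaluate at the center.
h(0) = 1
h′(0) = -1/2
h′′(0) = 1/2
So c_2 = h′′(0)/2! = 1/4.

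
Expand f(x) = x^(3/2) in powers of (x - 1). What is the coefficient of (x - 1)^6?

f(1) = 1
f′(1) = 3/2
f′′(1) = 3/4
f′′′(1) = -3/8
f^(4)(1) = 9/16
f^(5)(1) = -45/32
f^(6)(1) = 315/64

7/1024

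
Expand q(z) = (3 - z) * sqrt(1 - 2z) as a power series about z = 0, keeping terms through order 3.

Distribute the polynomial across the series and collect like powers.
[z^0] = 3;  [z^1] = -4;  [z^2] = -1/2;  [z^3] = -1.

-z^3 - z^2/2 - 4*z + 3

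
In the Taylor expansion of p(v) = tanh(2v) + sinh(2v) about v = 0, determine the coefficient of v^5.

Combine the two series term by term.
p(0) = 0
p′(0) = 4
p′′(0) = 0
p′′′(0) = -8
p^(4)(0) = 0
p^(5)(0) = 544

68/15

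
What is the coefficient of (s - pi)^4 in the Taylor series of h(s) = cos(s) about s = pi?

-1/24

h(pi) = -1
h′(pi) = 0
h′′(pi) = 1
h′′′(pi) = 0
h^(4)(pi) = -1
So c_4 = h^(4)(pi)/4! = -1/24.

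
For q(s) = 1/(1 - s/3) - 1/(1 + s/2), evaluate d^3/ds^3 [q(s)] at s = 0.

Expand each term separately and add.
From the series, [s^3] q = 35/216; multiply by 3! = 6 to get 35/36.

35/36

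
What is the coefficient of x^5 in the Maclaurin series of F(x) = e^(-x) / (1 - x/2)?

Write out both Maclaurin series and multiply, keeping only the needed powers.
F(0) = 1
F′(0) = -1/2
F′′(0) = 1/2
F′′′(0) = -1/4
F^(4)(0) = 1/2
F^(5)(0) = 1/4
So c_5 = F^(5)(0)/5! = 1/480.

1/480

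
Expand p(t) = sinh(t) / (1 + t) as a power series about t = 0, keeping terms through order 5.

47*t^5/40 - 7*t^4/6 + 7*t^3/6 - t^2 + t

Write out both Maclaurin series and multiply, keeping only the needed powers.
[t^0] = 0;  [t^1] = 1;  [t^2] = -1;  [t^3] = 7/6;  [t^4] = -7/6;  [t^5] = 47/40.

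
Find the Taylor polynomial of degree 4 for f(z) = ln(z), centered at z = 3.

f(3) = ln(3)
f′(3) = 1/3
f′′(3) = -1/9
f′′′(3) = 2/27
f^(4)(3) = -2/27
The Taylor polynomial is Σ f^(k)(3)/k! · (z - 3)^k.

-(z - 3)^4/324 + (z - 3)^3/81 - (z - 3)^2/18 + (z - 3)/3 + ln(3)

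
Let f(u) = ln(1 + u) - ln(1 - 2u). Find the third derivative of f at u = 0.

18

Add the two expansions coefficient-wise.
The coefficient of u^3 in the expansion is 3, so f′′′(0) = 3! * (3) = 18.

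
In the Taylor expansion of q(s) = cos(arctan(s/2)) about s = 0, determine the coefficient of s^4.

3/128

Compose series: expand the inner function first, then feed it into the outer expansion.
[s^0] = 1;  [s^1] = 0;  [s^2] = -1/8;  [s^3] = 0;  [s^4] = 3/128.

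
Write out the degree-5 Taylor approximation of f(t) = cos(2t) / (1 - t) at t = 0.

-t^5/3 - t^4/3 - t^3 - t^2 + t + 1

Expand 1/(denominator) as a geometric series and multiply by the numerator's series.
f(0) = 1
f′(0) = 1
f′′(0) = -2
f′′′(0) = -6
f^(4)(0) = -8
f^(5)(0) = -40
The Taylor polynomial is Σ f^(k)(0)/k! · t^k.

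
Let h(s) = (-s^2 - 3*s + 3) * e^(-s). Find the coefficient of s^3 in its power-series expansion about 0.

Distribute the polynomial across the series and collect like powers.
h(0) = 3
h′(0) = -6
h′′(0) = 7
h′′′(0) = -6

-1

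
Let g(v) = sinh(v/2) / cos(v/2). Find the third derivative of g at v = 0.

1/2

Write the quotient as an unknown series and match coefficients against numerator = denominator · series.
From the series, [v^3] g = 1/12; multiply by 3! = 6 to get 1/2.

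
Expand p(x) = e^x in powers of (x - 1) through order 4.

e*(x - 1)^4/24 + e*(x - 1)^3/6 + e*(x - 1)^2/2 + e*(x - 1) + e

p(1) = e
p′(1) = e
p′′(1) = e
p′′′(1) = e
p^(4)(1) = e
The Taylor polynomial is Σ p^(k)(1)/k! · (x - 1)^k.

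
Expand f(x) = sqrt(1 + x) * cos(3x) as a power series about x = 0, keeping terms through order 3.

Write out both Maclaurin series and multiply, keeping only the needed powers.
f(0) = 1
f′(0) = 1/2
f′′(0) = -37/4
f′′′(0) = -105/8
Then c_k = f^(k)(0)/k! gives each Taylor coefficient.

-35*x^3/16 - 37*x^2/8 + x/2 + 1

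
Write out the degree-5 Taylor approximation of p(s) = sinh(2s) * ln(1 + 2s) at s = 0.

Write out both Maclaurin series and multiply, keeping only the needed powers.
p(0) = 0
p′(0) = 0
p′′(0) = 8
p′′′(0) = -24
p^(4)(0) = 192
p^(5)(0) = -1280
Then c_k = p^(k)(0)/k! gives each Taylor coefficient.

-32*s^5/3 + 8*s^4 - 4*s^3 + 4*s^2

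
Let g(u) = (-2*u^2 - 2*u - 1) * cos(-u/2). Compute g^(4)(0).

95/16

Multiply each power in the prefactor through the base expansion.
The coefficient of u^4 in the expansion is 95/384, so g^(4)(0) = 4! * (95/384) = 95/16.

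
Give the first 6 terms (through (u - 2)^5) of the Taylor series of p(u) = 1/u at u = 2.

-(u - 2)^5/64 + (u - 2)^4/32 - (u - 2)^3/16 + (u - 2)^2/8 - (u - 2)/4 + 1/2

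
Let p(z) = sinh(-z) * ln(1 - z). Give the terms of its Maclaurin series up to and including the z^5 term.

z^5/3 + z^4/2 + z^3/2 + z^2

Expand each factor separately, then convolve coefficients.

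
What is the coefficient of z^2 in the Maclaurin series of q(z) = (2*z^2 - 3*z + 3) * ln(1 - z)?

3/2

Multiply each power in the prefactor through the base expansion.
q(0) = 0
q′(0) = -3
q′′(0) = 3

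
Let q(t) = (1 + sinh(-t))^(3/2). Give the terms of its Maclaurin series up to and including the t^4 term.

Compose series: expand the inner function first, then feed it into the outer expansion.
q(0) = 1
q′(0) = -3/2
q′′(0) = 3/4
q′′′(0) = -9/8
q^(4)(0) = 57/16

19*t^4/128 - 3*t^3/16 + 3*t^2/8 - 3*t/2 + 1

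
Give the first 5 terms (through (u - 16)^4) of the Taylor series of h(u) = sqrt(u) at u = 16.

Apply the Taylor formula c_k = f^(k)(a)/k!.
[(u - 16)^0] = 4;  [(u - 16)^1] = 1/8;  [(u - 16)^2] = -1/512;  [(u - 16)^3] = 1/16384;  [(u - 16)^4] = -5/2097152.

-5*(u - 16)^4/2097152 + (u - 16)^3/16384 - (u - 16)^2/512 + (u - 16)/8 + 4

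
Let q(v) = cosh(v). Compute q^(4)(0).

The coefficient of v^4 in the expansion is 1/24, so q^(4)(0) = 4! * (1/24) = 1.

1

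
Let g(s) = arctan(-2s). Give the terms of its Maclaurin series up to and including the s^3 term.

[s^0] = 0;  [s^1] = -2;  [s^2] = 0;  [s^3] = 8/3.

8*s^3/3 - 2*s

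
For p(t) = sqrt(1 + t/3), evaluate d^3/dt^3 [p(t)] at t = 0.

1/72

The coefficient of t^3 in the expansion is 1/432, so p′′′(0) = 3! * (1/432) = 1/72.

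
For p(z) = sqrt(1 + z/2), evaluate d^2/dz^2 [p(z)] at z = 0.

Differentiate repeatedly and evaluate at the center.
The coefficient of z^2 in the expansion is -1/32, so p′′(0) = 2! * (-1/32) = -1/16.

-1/16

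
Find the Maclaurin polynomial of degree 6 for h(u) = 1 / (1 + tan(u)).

Use the geometric series for the reciprocal, then substitute.
[u^0] = 1;  [u^1] = -1;  [u^2] = 1;  [u^3] = -4/3;  [u^4] = 5/3;  [u^5] = -32/15;  [u^6] = 122/45.

122*u^6/45 - 32*u^5/15 + 5*u^4/3 - 4*u^3/3 + u^2 - u + 1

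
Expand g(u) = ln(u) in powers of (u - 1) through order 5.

(u - 1)^5/5 - (u - 1)^4/4 + (u - 1)^3/3 - (u - 1)^2/2 + (u - 1)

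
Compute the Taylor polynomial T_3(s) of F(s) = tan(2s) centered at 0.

8*s^3/3 + 2*s

Use the known series and substitute for the argument.
F(0) = 0
F′(0) = 2
F′′(0) = 0
F′′′(0) = 16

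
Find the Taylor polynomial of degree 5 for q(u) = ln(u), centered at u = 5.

[(u - 5)^0] = ln(5);  [(u - 5)^1] = 1/5;  [(u - 5)^2] = -1/50;  [(u - 5)^3] = 1/375;  [(u - 5)^4] = -1/2500;  [(u - 5)^5] = 1/15625.

(u - 5)^5/15625 - (u - 5)^4/2500 + (u - 5)^3/375 - (u - 5)^2/50 + (u - 5)/5 + ln(5)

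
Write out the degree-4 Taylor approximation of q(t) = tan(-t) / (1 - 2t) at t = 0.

Write out both Maclaurin series and multiply, keeping only the needed powers.

-26*t^4/3 - 13*t^3/3 - 2*t^2 - t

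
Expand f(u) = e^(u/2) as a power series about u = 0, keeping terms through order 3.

u^3/48 + u^2/8 + u/2 + 1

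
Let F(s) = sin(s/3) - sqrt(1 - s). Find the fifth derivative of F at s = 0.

25547/7776

Add the two expansions coefficient-wise.
The coefficient of s^5 in the expansion is 25547/933120, so F^(5)(0) = 5! * (25547/933120) = 25547/7776.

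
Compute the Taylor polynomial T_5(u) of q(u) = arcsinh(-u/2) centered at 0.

-3*u^5/1280 + u^3/48 - u/2

[u^0] = 0;  [u^1] = -1/2;  [u^2] = 0;  [u^3] = 1/48;  [u^4] = 0;  [u^5] = -3/1280.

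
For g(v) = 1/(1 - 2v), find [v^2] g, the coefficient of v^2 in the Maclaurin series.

4

c_2 = g′′(0)/2! = 4.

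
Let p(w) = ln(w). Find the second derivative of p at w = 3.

-1/9

Compute the successive derivatives at the expansion point and divide by k!.
The coefficient of (w - 3)^2 in the expansion is -1/18, so p′′(3) = 2! * (-1/18) = -1/9.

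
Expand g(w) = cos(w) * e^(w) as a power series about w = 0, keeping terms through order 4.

Multiply the two series term by term and collect like powers.
g(0) = 1
g′(0) = 1
g′′(0) = 0
g′′′(0) = -2
g^(4)(0) = -4
The Taylor polynomial is Σ g^(k)(0)/k! · w^k.

-w^4/6 - w^3/3 + w + 1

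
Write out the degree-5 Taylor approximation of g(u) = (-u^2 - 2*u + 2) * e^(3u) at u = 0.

-36*u^5/5 - 27*u^4/4 - 3*u^3 + 2*u^2 + 4*u + 2

Multiply each power in the prefactor through the base expansion.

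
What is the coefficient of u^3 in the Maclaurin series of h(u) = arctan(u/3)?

h(0) = 0
h′(0) = 1/3
h′′(0) = 0
h′′′(0) = -2/27
Dividing each by k! gives the coefficients c_0, ..., c_3.

-1/81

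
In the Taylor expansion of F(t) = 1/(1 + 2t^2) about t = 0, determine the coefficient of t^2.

Apply the Taylor formula c_k = f^(k)(a)/k!.
F(0) = 1
F′(0) = 0
F′′(0) = -4
Dividing each by k! gives the coefficients c_0, ..., c_2.

-2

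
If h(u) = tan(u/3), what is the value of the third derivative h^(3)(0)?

2/27

The coefficient of u^3 in the expansion is 1/81, so h′′′(0) = 3! * (1/81) = 2/27.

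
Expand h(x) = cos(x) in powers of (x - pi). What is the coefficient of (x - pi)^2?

1/2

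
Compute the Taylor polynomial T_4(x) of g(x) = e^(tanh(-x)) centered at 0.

-7*x^4/24 + x^3/6 + x^2/2 - x + 1

Substitute the inner expansion into the outer series and collect powers.
[x^0] = 1;  [x^1] = -1;  [x^2] = 1/2;  [x^3] = 1/6;  [x^4] = -7/24.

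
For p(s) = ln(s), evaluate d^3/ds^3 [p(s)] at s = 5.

2/125

From the series, [(s - 5)^3] p = 1/375; multiply by 3! = 6 to get 2/125.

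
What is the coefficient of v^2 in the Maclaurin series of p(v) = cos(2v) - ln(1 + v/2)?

-15/8

Expand each term separately and add.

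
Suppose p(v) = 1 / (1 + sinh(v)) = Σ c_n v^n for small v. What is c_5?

-181/120

Use the geometric series for the reciprocal, then substitute.
p(0) = 1
p′(0) = -1
p′′(0) = 2
p′′′(0) = -7
p^(4)(0) = 32
p^(5)(0) = -181
So c_5 = p^(5)(0)/5! = -181/120.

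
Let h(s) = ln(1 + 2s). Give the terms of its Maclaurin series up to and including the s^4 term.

Apply the Taylor formula c_k = f^(k)(a)/k!.
h(0) = 0
h′(0) = 2
h′′(0) = -4
h′′′(0) = 16
h^(4)(0) = -96
Dividing each by k! gives the coefficients c_0, ..., c_4.

-4*s^4 + 8*s^3/3 - 2*s^2 + 2*s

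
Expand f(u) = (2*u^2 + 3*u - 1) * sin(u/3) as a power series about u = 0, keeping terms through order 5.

-361*u^5/29160 - u^4/54 + 109*u^3/162 + u^2 - u/3

Shift and add copies of the series according to the polynomial's terms.
f(0) = 0
f′(0) = -1/3
f′′(0) = 2
f′′′(0) = 109/27
f^(4)(0) = -4/9
f^(5)(0) = -361/243
Then c_k = f^(k)(0)/k! gives each Taylor coefficient.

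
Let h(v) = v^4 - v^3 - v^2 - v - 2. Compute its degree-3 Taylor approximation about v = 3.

11*(v - 3)^3 + 44*(v - 3)^2 + 74*(v - 3) + 40

Differentiate repeatedly and evaluate at the center.
h(3) = 40
h′(3) = 74
h′′(3) = 88
h′′′(3) = 66
Then c_k = h^(k)(3)/k! gives each Taylor coefficient.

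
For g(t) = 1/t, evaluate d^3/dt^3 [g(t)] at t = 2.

-3/8

Differentiate repeatedly and evaluate at the center.
From the series, [(t - 2)^3] g = -1/16; multiply by 3! = 6 to get -3/8.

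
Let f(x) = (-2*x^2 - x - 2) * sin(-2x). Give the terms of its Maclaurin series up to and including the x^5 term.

-32*x^5/15 - 4*x^4/3 + 4*x^3/3 + 2*x^2 + 4*x

Distribute the polynomial across the series and collect like powers.
f(0) = 0
f′(0) = 4
f′′(0) = 4
f′′′(0) = 8
f^(4)(0) = -32
f^(5)(0) = -256
Then c_k = f^(k)(0)/k! gives each Taylor coefficient.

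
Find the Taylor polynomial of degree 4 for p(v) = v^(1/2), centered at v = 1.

-5*(v - 1)^4/128 + (v - 1)^3/16 - (v - 1)^2/8 + (v - 1)/2 + 1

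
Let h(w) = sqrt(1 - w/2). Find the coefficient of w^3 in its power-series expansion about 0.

h(0) = 1
h′(0) = -1/4
h′′(0) = -1/16
h′′′(0) = -3/64
So c_3 = h′′′(0)/3! = -1/128.

-1/128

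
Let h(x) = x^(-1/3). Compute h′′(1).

4/9

Apply the Taylor formula c_k = f^(k)(a)/k!.
From the series, [(x - 1)^2] h = 2/9; multiply by 2! = 2 to get 4/9.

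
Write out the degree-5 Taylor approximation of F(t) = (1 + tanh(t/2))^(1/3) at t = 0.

Compose series: expand the inner function first, then feed it into the outer expansion.
[t^0] = 1;  [t^1] = 1/6;  [t^2] = -1/36;  [t^3] = -1/162;  [t^4] = 1/486;  [t^5] = 47/116640.

47*t^5/116640 + t^4/486 - t^3/162 - t^2/36 + t/6 + 1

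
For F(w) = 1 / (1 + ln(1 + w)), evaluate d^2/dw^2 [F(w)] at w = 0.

Expand as Σ (-1)^k u^k with u equal to the inner function's series.
From the series, [w^2] F = 3/2; multiply by 2! = 2 to get 3.

3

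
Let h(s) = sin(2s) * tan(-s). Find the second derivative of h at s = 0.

-4

Multiply the two series term by term and collect like powers.
The coefficient of s^2 in the expansion is -2, so h′′(0) = 2! * (-2) = -4.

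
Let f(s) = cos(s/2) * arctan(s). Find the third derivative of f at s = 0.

Expand each factor separately, then convolve coefficients.
From the series, [s^3] f = -11/24; multiply by 3! = 6 to get -11/4.

-11/4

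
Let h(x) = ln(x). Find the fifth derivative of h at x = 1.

The coefficient of (x - 1)^5 in the expansion is 1/5, so h^(5)(1) = 5! * (1/5) = 24.

24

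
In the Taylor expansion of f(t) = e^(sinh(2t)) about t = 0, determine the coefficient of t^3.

Plug the Maclaurin series of the inner function into that of the outer and collect terms.
f(0) = 1
f′(0) = 2
f′′(0) = 4
f′′′(0) = 16
So c_3 = f′′′(0)/3! = 8/3.

8/3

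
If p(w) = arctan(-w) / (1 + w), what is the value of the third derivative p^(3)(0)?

Multiply the two series term by term and collect like powers.
The coefficient of w^3 in the expansion is -2/3, so p′′′(0) = 3! * (-2/3) = -4.

-4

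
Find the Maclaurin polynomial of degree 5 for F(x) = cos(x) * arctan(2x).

Expand each factor separately, then convolve coefficients.

469*x^5/60 - 11*x^3/3 + 2*x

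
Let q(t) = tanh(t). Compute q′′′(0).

-2

Apply the Taylor formula c_k = f^(k)(a)/k!.
From the series, [t^3] q = -1/3; multiply by 3! = 6 to get -2.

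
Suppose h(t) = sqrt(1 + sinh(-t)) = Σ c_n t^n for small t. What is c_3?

Let u equal the inner series; expand the outer function in u and truncate.

-7/48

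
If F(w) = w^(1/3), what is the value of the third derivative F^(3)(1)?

10/27

Use the known series and substitute for the argument.
The coefficient of (w - 1)^3 in the expansion is 5/81, so F′′′(1) = 3! * (5/81) = 10/27.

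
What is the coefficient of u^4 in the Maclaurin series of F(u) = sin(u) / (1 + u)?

-5/6

Multiply the two series term by term and collect like powers.
[u^0] = 0;  [u^1] = 1;  [u^2] = -1;  [u^3] = 5/6;  [u^4] = -5/6.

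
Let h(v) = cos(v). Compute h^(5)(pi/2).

The coefficient of (v - pi/2)^5 in the expansion is -1/120, so h^(5)(pi/2) = 5! * (-1/120) = -1.

-1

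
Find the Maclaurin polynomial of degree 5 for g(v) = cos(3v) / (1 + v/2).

-37*v^5/32 + 37*v^4/16 + 17*v^3/8 - 17*v^2/4 - v/2 + 1

Take the Cauchy product of the two expansions.
g(0) = 1
g′(0) = -1/2
g′′(0) = -17/2
g′′′(0) = 51/4
g^(4)(0) = 111/2
g^(5)(0) = -555/4
Then c_k = g^(k)(0)/k! gives each Taylor coefficient.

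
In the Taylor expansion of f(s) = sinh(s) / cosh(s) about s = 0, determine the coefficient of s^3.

Invert the denominator's series and multiply.
f(0) = 0
f′(0) = 1
f′′(0) = 0
f′′′(0) = -2

-1/3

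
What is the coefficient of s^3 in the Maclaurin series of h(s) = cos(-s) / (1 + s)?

-1/2

Multiply the two series term by term and collect like powers.
[s^0] = 1;  [s^1] = -1;  [s^2] = 1/2;  [s^3] = -1/2.
So c_3 = h′′′(0)/3! = -1/2.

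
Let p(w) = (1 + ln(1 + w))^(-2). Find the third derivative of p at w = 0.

Let u equal the inner series; expand the outer function in u and truncate.
The coefficient of w^3 in the expansion is -23/3, so p′′′(0) = 3! * (-23/3) = -46.

-46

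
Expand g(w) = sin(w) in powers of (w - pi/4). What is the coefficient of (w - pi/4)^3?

[(w - pi/4)^0] = sqrt(2)/2;  [(w - pi/4)^1] = sqrt(2)/2;  [(w - pi/4)^2] = -sqrt(2)/4;  [(w - pi/4)^3] = -sqrt(2)/12.

-sqrt(2)/12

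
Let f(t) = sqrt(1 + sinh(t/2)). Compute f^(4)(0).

-31/256

Let u equal the inner series; expand the outer function in u and truncate.
The coefficient of t^4 in the expansion is -31/6144, so f^(4)(0) = 4! * (-31/6144) = -31/256.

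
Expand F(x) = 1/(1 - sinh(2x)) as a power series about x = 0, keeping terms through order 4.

64*x^4/3 + 28*x^3/3 + 4*x^2 + 2*x + 1

Compose series: expand the inner function first, then feed it into the outer expansion.
[x^0] = 1;  [x^1] = 2;  [x^2] = 4;  [x^3] = 28/3;  [x^4] = 64/3.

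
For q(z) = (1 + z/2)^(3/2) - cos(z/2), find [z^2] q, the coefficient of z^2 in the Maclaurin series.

Combine the two series term by term.

7/32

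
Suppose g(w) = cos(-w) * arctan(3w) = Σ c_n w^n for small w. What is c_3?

-21/2

Expand each factor separately, then convolve coefficients.
[w^0] = 0;  [w^1] = 3;  [w^2] = 0;  [w^3] = -21/2.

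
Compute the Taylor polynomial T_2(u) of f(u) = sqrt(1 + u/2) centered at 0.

f(0) = 1
f′(0) = 1/4
f′′(0) = -1/16
The Taylor polynomial is Σ f^(k)(0)/k! · u^k.

-u^2/32 + u/4 + 1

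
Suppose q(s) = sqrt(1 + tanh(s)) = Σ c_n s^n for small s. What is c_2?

Compose series: expand the inner function first, then feed it into the outer expansion.
q(0) = 1
q′(0) = 1/2
q′′(0) = -1/4

-1/8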